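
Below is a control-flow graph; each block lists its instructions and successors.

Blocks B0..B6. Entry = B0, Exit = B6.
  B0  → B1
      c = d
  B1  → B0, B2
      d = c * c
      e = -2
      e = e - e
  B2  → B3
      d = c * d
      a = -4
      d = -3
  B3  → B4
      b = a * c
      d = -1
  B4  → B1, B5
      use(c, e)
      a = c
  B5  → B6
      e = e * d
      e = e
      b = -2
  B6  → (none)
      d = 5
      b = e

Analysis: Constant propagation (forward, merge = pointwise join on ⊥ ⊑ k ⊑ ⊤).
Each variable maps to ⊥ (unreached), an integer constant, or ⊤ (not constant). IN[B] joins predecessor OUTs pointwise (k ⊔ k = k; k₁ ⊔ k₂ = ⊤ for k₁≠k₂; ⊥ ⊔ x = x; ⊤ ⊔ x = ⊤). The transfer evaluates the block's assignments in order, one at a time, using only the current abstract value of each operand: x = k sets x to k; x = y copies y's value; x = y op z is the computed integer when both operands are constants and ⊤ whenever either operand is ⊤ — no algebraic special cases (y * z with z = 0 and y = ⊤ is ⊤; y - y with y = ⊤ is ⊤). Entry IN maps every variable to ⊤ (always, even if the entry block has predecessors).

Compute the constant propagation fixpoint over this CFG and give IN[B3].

Answer: {a: -4, b: ⊤, c: ⊤, d: -3, e: 0, f: ⊤}

Working:
Fixpoint table:
  B0:   IN=(all ⊤)   OUT=(all ⊤)
  B1:   IN=(all ⊤)   OUT={e:0; rest ⊤}
  B2:   IN={e:0; rest ⊤}   OUT={a:-4, d:-3, e:0; rest ⊤}
  B3:   IN={a:-4, d:-3, e:0; rest ⊤}   OUT={a:-4, d:-1, e:0; rest ⊤}
  B4:   IN={a:-4, d:-1, e:0; rest ⊤}   OUT={d:-1, e:0; rest ⊤}
  B5:   IN={d:-1, e:0; rest ⊤}   OUT={b:-2, d:-1, e:0; rest ⊤}
  B6:   IN={b:-2, d:-1, e:0; rest ⊤}   OUT={b:0, d:5, e:0; rest ⊤}

Merge at B3: IN[B3] = OUT[B2] = {a: -4, b: ⊤, c: ⊤, d: -3, e: 0, f: ⊤}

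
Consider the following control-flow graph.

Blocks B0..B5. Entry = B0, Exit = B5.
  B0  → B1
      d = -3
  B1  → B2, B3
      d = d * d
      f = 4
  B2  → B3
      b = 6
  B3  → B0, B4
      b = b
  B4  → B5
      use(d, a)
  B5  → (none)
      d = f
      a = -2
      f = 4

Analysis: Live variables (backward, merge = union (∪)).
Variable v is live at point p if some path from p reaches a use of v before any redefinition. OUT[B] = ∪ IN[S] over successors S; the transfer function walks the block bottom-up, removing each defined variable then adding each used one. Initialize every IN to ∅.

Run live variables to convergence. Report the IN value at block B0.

Answer: {a, b}

Trace:
Fixpoint table:
  B0: | IN={a, b} | OUT={a, b, d}
  B1: | IN={a, b, d} | OUT={a, b, d, f}
  B2: | IN={a, d, f} | OUT={a, b, d, f}
  B3: | IN={a, b, d, f} | OUT={a, b, d, f}
  B4: | IN={a, d, f} | OUT={f}
  B5: | IN={f} | OUT={}

Merge at B0: OUT[B0] = IN[B1] = {a, b, d}
Applying B0's transfer function to that OUT value gives IN[B0] (row B0 above).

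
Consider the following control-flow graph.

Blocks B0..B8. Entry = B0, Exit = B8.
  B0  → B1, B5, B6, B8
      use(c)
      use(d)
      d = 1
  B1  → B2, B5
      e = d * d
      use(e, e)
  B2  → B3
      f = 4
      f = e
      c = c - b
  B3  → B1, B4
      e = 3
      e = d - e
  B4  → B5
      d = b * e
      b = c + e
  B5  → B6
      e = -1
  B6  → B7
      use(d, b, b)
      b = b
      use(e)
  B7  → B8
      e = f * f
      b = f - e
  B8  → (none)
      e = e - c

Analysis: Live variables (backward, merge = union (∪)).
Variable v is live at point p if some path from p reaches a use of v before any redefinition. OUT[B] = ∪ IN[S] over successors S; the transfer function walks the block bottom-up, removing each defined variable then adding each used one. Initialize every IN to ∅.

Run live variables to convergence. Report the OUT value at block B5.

Answer: {b, c, d, e, f}

Working:
Per-block solution:
  B0:  IN={b, c, d, e, f}  OUT={b, c, d, e, f}
  B1:  IN={b, c, d, f}  OUT={b, c, d, e, f}
  B2:  IN={b, c, d, e}  OUT={b, c, d, f}
  B3:  IN={b, c, d, f}  OUT={b, c, d, e, f}
  B4:  IN={b, c, e, f}  OUT={b, c, d, f}
  B5:  IN={b, c, d, f}  OUT={b, c, d, e, f}
  B6:  IN={b, c, d, e, f}  OUT={c, f}
  B7:  IN={c, f}  OUT={c, e}
  B8:  IN={c, e}  OUT={}

Merge at B5: OUT[B5] = IN[B6] = {b, c, d, e, f}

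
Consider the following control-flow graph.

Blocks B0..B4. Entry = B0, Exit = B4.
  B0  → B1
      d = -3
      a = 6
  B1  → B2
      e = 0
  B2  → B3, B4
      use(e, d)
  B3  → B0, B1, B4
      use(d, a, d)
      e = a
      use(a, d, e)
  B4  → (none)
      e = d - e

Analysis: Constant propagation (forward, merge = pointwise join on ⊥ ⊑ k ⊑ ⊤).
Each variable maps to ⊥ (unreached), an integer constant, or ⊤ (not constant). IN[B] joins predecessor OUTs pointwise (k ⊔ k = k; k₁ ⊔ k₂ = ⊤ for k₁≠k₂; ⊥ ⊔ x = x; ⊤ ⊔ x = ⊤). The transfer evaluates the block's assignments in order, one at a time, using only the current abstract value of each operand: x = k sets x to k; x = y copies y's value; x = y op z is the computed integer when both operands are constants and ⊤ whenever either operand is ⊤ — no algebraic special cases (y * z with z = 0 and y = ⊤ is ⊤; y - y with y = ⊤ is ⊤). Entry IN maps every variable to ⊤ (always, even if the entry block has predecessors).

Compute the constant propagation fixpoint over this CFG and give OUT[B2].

Answer: {a: 6, b: ⊤, c: ⊤, d: -3, e: 0, f: ⊤}

Trace:
Converged values:
  B0:  IN=(all ⊤)  OUT={a:6, d:-3; rest ⊤}
  B1:  IN={a:6, d:-3; rest ⊤}  OUT={a:6, d:-3, e:0; rest ⊤}
  B2:  IN={a:6, d:-3, e:0; rest ⊤}  OUT={a:6, d:-3, e:0; rest ⊤}
  B3:  IN={a:6, d:-3, e:0; rest ⊤}  OUT={a:6, d:-3, e:6; rest ⊤}
  B4:  IN={a:6, d:-3; rest ⊤}  OUT={a:6, d:-3; rest ⊤}

Merge at B2: IN[B2] = OUT[B1] = {a: 6, b: ⊤, c: ⊤, d: -3, e: 0, f: ⊤}
Applying B2's transfer function to that IN value gives OUT[B2] (row B2 above).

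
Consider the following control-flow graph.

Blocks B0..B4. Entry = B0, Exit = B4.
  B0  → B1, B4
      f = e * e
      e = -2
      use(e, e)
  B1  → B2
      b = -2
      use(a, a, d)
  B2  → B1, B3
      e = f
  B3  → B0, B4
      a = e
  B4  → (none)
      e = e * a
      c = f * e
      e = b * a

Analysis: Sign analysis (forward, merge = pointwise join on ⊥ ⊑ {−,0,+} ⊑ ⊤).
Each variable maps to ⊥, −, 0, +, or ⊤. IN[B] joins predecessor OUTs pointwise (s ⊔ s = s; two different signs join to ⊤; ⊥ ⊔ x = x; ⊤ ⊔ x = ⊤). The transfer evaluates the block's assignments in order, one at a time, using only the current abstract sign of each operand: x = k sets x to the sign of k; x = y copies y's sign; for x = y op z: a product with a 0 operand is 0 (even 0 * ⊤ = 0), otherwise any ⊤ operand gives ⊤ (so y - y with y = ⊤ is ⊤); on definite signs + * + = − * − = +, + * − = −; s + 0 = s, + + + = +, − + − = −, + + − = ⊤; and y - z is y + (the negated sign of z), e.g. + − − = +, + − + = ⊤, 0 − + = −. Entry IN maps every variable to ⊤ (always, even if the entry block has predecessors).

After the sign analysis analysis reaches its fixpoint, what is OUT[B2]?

Converged values:
  B0:  IN=(all ⊤)  OUT={e:-; rest ⊤}
  B1:  IN=(all ⊤)  OUT={b:-; rest ⊤}
  B2:  IN={b:-; rest ⊤}  OUT={b:-; rest ⊤}
  B3:  IN={b:-; rest ⊤}  OUT={b:-; rest ⊤}
  B4:  IN=(all ⊤)  OUT=(all ⊤)

Merge at B2: IN[B2] = OUT[B1] = {a: ⊤, b: -, c: ⊤, d: ⊤, e: ⊤, f: ⊤}
Applying B2's transfer function to that IN value gives OUT[B2] (row B2 above).

Answer: {a: ⊤, b: -, c: ⊤, d: ⊤, e: ⊤, f: ⊤}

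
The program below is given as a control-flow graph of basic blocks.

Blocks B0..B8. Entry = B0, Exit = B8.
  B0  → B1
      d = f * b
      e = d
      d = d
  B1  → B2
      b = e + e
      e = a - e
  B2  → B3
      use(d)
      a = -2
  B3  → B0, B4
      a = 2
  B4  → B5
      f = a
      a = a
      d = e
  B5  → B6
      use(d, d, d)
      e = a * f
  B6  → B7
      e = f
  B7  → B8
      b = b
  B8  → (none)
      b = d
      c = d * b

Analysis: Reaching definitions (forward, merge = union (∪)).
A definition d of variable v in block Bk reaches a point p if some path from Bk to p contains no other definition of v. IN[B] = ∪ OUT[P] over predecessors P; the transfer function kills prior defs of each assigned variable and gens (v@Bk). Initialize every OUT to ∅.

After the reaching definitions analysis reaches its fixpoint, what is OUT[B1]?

Converged values:
  B0:   IN={a@B3, b@B1, d@B0, e@B1}   OUT={a@B3, b@B1, d@B0, e@B0}
  B1:   IN={a@B3, b@B1, d@B0, e@B0}   OUT={a@B3, b@B1, d@B0, e@B1}
  B2:   IN={a@B3, b@B1, d@B0, e@B1}   OUT={a@B2, b@B1, d@B0, e@B1}
  B3:   IN={a@B2, b@B1, d@B0, e@B1}   OUT={a@B3, b@B1, d@B0, e@B1}
  B4:   IN={a@B3, b@B1, d@B0, e@B1}   OUT={a@B4, b@B1, d@B4, e@B1, f@B4}
  B5:   IN={a@B4, b@B1, d@B4, e@B1, f@B4}   OUT={a@B4, b@B1, d@B4, e@B5, f@B4}
  B6:   IN={a@B4, b@B1, d@B4, e@B5, f@B4}   OUT={a@B4, b@B1, d@B4, e@B6, f@B4}
  B7:   IN={a@B4, b@B1, d@B4, e@B6, f@B4}   OUT={a@B4, b@B7, d@B4, e@B6, f@B4}
  B8:   IN={a@B4, b@B7, d@B4, e@B6, f@B4}   OUT={a@B4, b@B8, c@B8, d@B4, e@B6, f@B4}

Merge at B1: IN[B1] = OUT[B0] = {a@B3, b@B1, d@B0, e@B0}
Applying B1's transfer function to that IN value gives OUT[B1] (row B1 above).

Answer: {a@B3, b@B1, d@B0, e@B1}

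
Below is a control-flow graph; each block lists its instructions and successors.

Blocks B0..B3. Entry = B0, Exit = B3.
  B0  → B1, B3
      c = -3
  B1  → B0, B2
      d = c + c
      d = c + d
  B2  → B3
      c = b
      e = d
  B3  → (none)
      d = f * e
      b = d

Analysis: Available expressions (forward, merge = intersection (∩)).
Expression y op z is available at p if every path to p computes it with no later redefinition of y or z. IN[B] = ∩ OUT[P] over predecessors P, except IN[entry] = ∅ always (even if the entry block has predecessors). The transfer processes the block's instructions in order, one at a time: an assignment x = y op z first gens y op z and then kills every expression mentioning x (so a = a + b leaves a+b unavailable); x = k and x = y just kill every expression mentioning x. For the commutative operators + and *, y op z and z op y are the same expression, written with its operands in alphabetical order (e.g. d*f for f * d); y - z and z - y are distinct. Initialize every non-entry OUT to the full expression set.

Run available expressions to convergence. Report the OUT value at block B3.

Answer: {e*f}

Trace:
Per-block solution:
  B0:   IN={}   OUT={}
  B1:   IN={}   OUT={c+c}
  B2:   IN={c+c}   OUT={}
  B3:   IN={}   OUT={e*f}

Merge at B3: IN[B3] = OUT[B0] ∩ OUT[B2] = {}
Applying B3's transfer function to that IN value gives OUT[B3] (row B3 above).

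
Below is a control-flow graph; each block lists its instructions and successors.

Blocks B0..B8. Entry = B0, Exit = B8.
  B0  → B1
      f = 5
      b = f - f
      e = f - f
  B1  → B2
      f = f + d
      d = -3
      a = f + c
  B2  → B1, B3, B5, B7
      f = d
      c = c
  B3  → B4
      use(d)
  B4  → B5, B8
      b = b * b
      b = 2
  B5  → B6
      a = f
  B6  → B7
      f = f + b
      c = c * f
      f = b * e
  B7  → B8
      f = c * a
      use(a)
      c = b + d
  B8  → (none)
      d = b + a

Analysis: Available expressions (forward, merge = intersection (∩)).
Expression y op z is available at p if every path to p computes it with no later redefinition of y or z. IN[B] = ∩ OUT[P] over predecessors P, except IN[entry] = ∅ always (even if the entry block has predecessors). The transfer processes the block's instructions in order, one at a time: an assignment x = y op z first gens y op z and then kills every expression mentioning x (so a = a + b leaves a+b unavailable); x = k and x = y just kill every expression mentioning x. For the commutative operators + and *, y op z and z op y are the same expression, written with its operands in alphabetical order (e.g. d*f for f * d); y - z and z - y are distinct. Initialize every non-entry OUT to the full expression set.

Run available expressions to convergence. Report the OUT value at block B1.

Answer: {c+f}

Working:
Per-block solution:
  B0:   IN={}   OUT={f-f}
  B1:   IN={}   OUT={c+f}
  B2:   IN={c+f}   OUT={}
  B3:   IN={}   OUT={}
  B4:   IN={}   OUT={}
  B5:   IN={}   OUT={}
  B6:   IN={}   OUT={b*e}
  B7:   IN={}   OUT={b+d}
  B8:   IN={}   OUT={a+b}

Merge at B1: IN[B1] = OUT[B0] ∩ OUT[B2] = {}
Applying B1's transfer function to that IN value gives OUT[B1] (row B1 above).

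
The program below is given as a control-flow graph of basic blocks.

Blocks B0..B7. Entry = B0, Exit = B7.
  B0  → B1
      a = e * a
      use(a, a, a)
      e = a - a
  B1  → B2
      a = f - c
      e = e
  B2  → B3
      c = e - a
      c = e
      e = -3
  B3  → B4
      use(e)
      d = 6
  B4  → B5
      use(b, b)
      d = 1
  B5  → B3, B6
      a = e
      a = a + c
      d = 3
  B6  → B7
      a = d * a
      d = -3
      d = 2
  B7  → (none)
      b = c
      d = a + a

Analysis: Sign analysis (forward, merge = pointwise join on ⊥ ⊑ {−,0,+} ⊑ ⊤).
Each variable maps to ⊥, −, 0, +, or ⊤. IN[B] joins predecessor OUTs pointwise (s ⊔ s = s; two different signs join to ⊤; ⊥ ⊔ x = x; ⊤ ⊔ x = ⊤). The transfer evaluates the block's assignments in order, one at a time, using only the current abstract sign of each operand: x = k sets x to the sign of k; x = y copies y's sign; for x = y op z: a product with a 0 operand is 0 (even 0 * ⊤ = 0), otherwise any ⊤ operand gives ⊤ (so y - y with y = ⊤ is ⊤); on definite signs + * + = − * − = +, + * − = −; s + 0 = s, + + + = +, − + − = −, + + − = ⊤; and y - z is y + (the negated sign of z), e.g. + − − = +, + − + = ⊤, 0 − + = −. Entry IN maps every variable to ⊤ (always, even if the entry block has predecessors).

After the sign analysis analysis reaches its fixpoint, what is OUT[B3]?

Fixpoint table:
  B0: | IN=(all ⊤) | OUT=(all ⊤)
  B1: | IN=(all ⊤) | OUT=(all ⊤)
  B2: | IN=(all ⊤) | OUT={e:-; rest ⊤}
  B3: | IN={e:-; rest ⊤} | OUT={d:+, e:-; rest ⊤}
  B4: | IN={d:+, e:-; rest ⊤} | OUT={d:+, e:-; rest ⊤}
  B5: | IN={d:+, e:-; rest ⊤} | OUT={d:+, e:-; rest ⊤}
  B6: | IN={d:+, e:-; rest ⊤} | OUT={d:+, e:-; rest ⊤}
  B7: | IN={d:+, e:-; rest ⊤} | OUT={e:-; rest ⊤}

Merge at B3: IN[B3] = OUT[B2] ⊔ OUT[B5] = {a: ⊤, b: ⊤, c: ⊤, d: ⊤, e: -, f: ⊤}
Applying B3's transfer function to that IN value gives OUT[B3] (row B3 above).

Answer: {a: ⊤, b: ⊤, c: ⊤, d: +, e: -, f: ⊤}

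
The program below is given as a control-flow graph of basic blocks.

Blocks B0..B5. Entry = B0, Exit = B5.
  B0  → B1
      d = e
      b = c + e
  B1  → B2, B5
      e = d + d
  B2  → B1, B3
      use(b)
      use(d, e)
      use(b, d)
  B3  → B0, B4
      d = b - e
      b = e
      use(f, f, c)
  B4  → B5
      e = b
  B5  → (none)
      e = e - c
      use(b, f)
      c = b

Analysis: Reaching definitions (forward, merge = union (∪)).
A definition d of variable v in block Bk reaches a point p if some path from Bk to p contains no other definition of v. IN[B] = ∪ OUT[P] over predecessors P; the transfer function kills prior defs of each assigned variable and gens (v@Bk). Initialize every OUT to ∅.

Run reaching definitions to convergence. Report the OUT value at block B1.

Answer: {b@B0, d@B0, e@B1}

Trace:
Per-block solution:
  B0:   IN={b@B3, d@B3, e@B1}   OUT={b@B0, d@B0, e@B1}
  B1:   IN={b@B0, d@B0, e@B1}   OUT={b@B0, d@B0, e@B1}
  B2:   IN={b@B0, d@B0, e@B1}   OUT={b@B0, d@B0, e@B1}
  B3:   IN={b@B0, d@B0, e@B1}   OUT={b@B3, d@B3, e@B1}
  B4:   IN={b@B3, d@B3, e@B1}   OUT={b@B3, d@B3, e@B4}
  B5:   IN={b@B0, b@B3, d@B0, d@B3, e@B1, e@B4}   OUT={b@B0, b@B3, c@B5, d@B0, d@B3, e@B5}

Merge at B1: IN[B1] = OUT[B0] ⊔ OUT[B2] = {b@B0, d@B0, e@B1}
Applying B1's transfer function to that IN value gives OUT[B1] (row B1 above).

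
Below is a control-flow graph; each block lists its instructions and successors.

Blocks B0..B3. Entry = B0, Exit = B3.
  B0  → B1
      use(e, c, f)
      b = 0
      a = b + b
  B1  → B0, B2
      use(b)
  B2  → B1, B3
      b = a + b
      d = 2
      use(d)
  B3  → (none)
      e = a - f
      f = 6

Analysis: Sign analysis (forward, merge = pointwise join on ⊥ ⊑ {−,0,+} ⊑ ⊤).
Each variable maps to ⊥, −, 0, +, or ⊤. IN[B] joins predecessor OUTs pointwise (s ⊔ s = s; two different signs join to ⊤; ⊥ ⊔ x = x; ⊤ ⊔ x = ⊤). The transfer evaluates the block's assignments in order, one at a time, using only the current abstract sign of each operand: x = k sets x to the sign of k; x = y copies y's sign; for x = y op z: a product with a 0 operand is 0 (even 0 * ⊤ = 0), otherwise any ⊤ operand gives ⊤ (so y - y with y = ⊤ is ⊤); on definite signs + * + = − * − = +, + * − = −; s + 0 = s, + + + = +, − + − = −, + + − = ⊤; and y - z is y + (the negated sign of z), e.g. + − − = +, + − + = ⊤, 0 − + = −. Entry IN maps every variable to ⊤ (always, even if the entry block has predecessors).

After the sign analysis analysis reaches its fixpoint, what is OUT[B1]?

Fixpoint table:
  B0:  IN=(all ⊤)  OUT={a:0, b:0; rest ⊤}
  B1:  IN={a:0, b:0; rest ⊤}  OUT={a:0, b:0; rest ⊤}
  B2:  IN={a:0, b:0; rest ⊤}  OUT={a:0, b:0, d:+; rest ⊤}
  B3:  IN={a:0, b:0, d:+; rest ⊤}  OUT={a:0, b:0, d:+, f:+; rest ⊤}

Merge at B1: IN[B1] = OUT[B0] ⊔ OUT[B2] = {a: 0, b: 0, c: ⊤, d: ⊤, e: ⊤, f: ⊤}
Applying B1's transfer function to that IN value gives OUT[B1] (row B1 above).

Answer: {a: 0, b: 0, c: ⊤, d: ⊤, e: ⊤, f: ⊤}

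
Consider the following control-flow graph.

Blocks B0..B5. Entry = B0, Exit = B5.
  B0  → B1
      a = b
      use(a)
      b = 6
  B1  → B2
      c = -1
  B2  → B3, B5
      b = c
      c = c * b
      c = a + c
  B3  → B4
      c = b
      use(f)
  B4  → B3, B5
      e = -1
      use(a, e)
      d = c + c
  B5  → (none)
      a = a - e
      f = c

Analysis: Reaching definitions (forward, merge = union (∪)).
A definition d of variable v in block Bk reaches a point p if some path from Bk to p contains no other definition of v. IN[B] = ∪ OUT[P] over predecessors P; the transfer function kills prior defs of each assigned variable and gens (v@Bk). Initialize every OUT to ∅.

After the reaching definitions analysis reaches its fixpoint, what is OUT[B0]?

Answer: {a@B0, b@B0}

Derivation:
Fixpoint table:
  B0:  IN={}  OUT={a@B0, b@B0}
  B1:  IN={a@B0, b@B0}  OUT={a@B0, b@B0, c@B1}
  B2:  IN={a@B0, b@B0, c@B1}  OUT={a@B0, b@B2, c@B2}
  B3:  IN={a@B0, b@B2, c@B2, c@B3, d@B4, e@B4}  OUT={a@B0, b@B2, c@B3, d@B4, e@B4}
  B4:  IN={a@B0, b@B2, c@B3, d@B4, e@B4}  OUT={a@B0, b@B2, c@B3, d@B4, e@B4}
  B5:  IN={a@B0, b@B2, c@B2, c@B3, d@B4, e@B4}  OUT={a@B5, b@B2, c@B2, c@B3, d@B4, e@B4, f@B5}

B0 is the boundary node: IN[B0] = {}
Applying B0's transfer function to that IN value gives OUT[B0] (row B0 above).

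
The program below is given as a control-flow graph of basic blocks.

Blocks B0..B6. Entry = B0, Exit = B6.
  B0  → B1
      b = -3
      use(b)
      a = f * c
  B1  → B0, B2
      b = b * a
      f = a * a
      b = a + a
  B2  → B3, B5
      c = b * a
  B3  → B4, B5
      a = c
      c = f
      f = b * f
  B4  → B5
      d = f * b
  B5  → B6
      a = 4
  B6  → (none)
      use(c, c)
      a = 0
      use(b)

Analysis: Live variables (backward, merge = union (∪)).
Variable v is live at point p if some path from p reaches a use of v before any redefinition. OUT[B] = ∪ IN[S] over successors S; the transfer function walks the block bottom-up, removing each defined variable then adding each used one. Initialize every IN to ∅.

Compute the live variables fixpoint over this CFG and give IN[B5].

Converged values:
  B0: | IN={c, f} | OUT={a, b, c}
  B1: | IN={a, b, c} | OUT={a, b, c, f}
  B2: | IN={a, b, f} | OUT={b, c, f}
  B3: | IN={b, c, f} | OUT={b, c, f}
  B4: | IN={b, c, f} | OUT={b, c}
  B5: | IN={b, c} | OUT={b, c}
  B6: | IN={b, c} | OUT={}

Merge at B5: OUT[B5] = IN[B6] = {b, c}
Applying B5's transfer function to that OUT value gives IN[B5] (row B5 above).

Answer: {b, c}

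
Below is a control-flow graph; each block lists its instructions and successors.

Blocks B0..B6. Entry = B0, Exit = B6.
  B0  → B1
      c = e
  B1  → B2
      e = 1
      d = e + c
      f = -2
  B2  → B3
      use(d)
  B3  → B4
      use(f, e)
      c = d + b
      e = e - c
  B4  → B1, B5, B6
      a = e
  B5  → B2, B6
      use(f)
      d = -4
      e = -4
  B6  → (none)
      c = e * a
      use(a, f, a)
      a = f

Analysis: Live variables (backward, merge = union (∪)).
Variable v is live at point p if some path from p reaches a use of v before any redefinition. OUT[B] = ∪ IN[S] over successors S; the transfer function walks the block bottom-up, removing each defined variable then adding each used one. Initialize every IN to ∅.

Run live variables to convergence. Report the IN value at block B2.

Answer: {b, d, e, f}

Trace:
Fixpoint table:
  B0:   IN={b, e}   OUT={b, c}
  B1:   IN={b, c}   OUT={b, d, e, f}
  B2:   IN={b, d, e, f}   OUT={b, d, e, f}
  B3:   IN={b, d, e, f}   OUT={b, c, e, f}
  B4:   IN={b, c, e, f}   OUT={a, b, c, e, f}
  B5:   IN={a, b, f}   OUT={a, b, d, e, f}
  B6:   IN={a, e, f}   OUT={}

Merge at B2: OUT[B2] = IN[B3] = {b, d, e, f}
Applying B2's transfer function to that OUT value gives IN[B2] (row B2 above).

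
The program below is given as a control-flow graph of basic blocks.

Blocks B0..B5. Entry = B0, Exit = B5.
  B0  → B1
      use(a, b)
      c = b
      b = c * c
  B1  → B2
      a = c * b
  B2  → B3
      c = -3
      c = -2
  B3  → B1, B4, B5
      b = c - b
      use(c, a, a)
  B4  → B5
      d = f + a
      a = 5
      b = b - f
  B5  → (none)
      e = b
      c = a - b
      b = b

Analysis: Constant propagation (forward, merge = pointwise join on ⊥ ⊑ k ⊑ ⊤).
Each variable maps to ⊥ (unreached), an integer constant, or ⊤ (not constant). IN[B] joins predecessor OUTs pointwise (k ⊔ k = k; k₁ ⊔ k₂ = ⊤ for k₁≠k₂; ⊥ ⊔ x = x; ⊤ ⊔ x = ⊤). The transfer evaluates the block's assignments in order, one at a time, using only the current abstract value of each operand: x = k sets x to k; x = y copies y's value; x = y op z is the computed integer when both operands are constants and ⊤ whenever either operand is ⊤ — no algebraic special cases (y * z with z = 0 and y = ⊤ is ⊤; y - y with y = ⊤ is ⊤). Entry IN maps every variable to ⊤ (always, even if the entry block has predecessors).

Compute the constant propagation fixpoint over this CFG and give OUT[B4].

Answer: {a: 5, b: ⊤, c: -2, d: ⊤, e: ⊤, f: ⊤}

Derivation:
Per-block solution:
  B0: | IN=(all ⊤) | OUT=(all ⊤)
  B1: | IN=(all ⊤) | OUT=(all ⊤)
  B2: | IN=(all ⊤) | OUT={c:-2; rest ⊤}
  B3: | IN={c:-2; rest ⊤} | OUT={c:-2; rest ⊤}
  B4: | IN={c:-2; rest ⊤} | OUT={a:5, c:-2; rest ⊤}
  B5: | IN={c:-2; rest ⊤} | OUT=(all ⊤)

Merge at B4: IN[B4] = OUT[B3] = {a: ⊤, b: ⊤, c: -2, d: ⊤, e: ⊤, f: ⊤}
Applying B4's transfer function to that IN value gives OUT[B4] (row B4 above).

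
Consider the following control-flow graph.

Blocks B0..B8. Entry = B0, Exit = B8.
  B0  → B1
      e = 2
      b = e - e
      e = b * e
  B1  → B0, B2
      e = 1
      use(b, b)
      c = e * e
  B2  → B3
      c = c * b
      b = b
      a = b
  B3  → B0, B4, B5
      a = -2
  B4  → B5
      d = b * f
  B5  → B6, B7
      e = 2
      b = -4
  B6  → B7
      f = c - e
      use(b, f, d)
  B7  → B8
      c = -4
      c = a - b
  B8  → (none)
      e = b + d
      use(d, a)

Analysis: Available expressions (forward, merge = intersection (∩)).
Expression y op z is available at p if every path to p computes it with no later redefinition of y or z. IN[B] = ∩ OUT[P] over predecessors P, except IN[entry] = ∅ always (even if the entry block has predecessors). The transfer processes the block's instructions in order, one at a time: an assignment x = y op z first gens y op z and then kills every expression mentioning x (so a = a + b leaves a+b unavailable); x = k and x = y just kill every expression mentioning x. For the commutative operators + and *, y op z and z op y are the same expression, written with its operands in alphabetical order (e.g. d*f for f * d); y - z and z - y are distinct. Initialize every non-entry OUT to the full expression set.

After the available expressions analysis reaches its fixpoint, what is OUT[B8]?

Answer: {a-b, b+d}

Trace:
Per-block solution:
  B0: | IN={} | OUT={}
  B1: | IN={} | OUT={e*e}
  B2: | IN={e*e} | OUT={e*e}
  B3: | IN={e*e} | OUT={e*e}
  B4: | IN={e*e} | OUT={b*f, e*e}
  B5: | IN={e*e} | OUT={}
  B6: | IN={} | OUT={c-e}
  B7: | IN={} | OUT={a-b}
  B8: | IN={a-b} | OUT={a-b, b+d}

Merge at B8: IN[B8] = OUT[B7] = {a-b}
Applying B8's transfer function to that IN value gives OUT[B8] (row B8 above).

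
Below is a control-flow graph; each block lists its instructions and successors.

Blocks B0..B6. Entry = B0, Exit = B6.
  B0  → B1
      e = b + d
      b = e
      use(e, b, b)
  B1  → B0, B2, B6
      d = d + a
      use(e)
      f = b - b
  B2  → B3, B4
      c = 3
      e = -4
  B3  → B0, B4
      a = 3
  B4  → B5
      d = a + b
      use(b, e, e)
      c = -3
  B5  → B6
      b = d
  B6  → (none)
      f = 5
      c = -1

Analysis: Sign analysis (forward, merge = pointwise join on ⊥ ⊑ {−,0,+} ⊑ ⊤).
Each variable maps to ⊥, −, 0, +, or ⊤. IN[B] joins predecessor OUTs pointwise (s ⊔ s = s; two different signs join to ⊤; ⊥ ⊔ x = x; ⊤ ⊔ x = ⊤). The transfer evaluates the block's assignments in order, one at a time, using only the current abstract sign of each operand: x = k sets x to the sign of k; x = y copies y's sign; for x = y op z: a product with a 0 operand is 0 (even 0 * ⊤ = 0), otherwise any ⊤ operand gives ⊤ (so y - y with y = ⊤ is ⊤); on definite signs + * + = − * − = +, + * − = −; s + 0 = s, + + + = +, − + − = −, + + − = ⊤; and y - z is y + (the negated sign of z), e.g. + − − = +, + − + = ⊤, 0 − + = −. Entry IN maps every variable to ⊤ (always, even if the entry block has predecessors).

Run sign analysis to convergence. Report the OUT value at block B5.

Answer: {a: ⊤, b: ⊤, c: -, d: ⊤, e: -, f: ⊤}

Trace:
Converged values:
  B0: | IN=(all ⊤) | OUT=(all ⊤)
  B1: | IN=(all ⊤) | OUT=(all ⊤)
  B2: | IN=(all ⊤) | OUT={c:+, e:-; rest ⊤}
  B3: | IN={c:+, e:-; rest ⊤} | OUT={a:+, c:+, e:-; rest ⊤}
  B4: | IN={c:+, e:-; rest ⊤} | OUT={c:-, e:-; rest ⊤}
  B5: | IN={c:-, e:-; rest ⊤} | OUT={c:-, e:-; rest ⊤}
  B6: | IN=(all ⊤) | OUT={c:-, f:+; rest ⊤}

Merge at B5: IN[B5] = OUT[B4] = {a: ⊤, b: ⊤, c: -, d: ⊤, e: -, f: ⊤}
Applying B5's transfer function to that IN value gives OUT[B5] (row B5 above).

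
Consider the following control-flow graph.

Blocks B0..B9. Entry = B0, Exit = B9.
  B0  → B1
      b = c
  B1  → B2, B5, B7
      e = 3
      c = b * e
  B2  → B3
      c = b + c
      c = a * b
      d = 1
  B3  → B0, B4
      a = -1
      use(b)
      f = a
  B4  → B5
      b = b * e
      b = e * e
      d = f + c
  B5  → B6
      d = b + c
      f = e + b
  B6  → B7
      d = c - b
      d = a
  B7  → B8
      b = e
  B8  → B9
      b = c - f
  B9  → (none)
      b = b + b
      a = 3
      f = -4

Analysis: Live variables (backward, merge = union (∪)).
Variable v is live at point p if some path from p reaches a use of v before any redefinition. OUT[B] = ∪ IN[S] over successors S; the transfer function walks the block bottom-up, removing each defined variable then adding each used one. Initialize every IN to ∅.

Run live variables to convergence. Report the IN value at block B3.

Answer: {b, c, e}

Derivation:
Per-block solution:
  B0:  IN={a, c, f}  OUT={a, b, f}
  B1:  IN={a, b, f}  OUT={a, b, c, e, f}
  B2:  IN={a, b, c, e}  OUT={b, c, e}
  B3:  IN={b, c, e}  OUT={a, b, c, e, f}
  B4:  IN={a, b, c, e, f}  OUT={a, b, c, e}
  B5:  IN={a, b, c, e}  OUT={a, b, c, e, f}
  B6:  IN={a, b, c, e, f}  OUT={c, e, f}
  B7:  IN={c, e, f}  OUT={c, f}
  B8:  IN={c, f}  OUT={b}
  B9:  IN={b}  OUT={}

Merge at B3: OUT[B3] = IN[B0] ⊔ IN[B4] = {a, b, c, e, f}
Applying B3's transfer function to that OUT value gives IN[B3] (row B3 above).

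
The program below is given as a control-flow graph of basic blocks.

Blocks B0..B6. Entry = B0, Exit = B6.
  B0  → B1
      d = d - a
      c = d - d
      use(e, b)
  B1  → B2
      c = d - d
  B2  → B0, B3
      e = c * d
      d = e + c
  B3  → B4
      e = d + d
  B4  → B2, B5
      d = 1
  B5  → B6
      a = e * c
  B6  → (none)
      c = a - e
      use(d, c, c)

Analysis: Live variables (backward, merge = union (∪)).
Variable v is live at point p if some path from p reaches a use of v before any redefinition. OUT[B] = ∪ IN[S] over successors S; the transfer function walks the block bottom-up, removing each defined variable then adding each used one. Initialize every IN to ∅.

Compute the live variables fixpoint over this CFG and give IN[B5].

Answer: {c, d, e}

Trace:
Converged values:
  B0:   IN={a, b, d, e}   OUT={a, b, d}
  B1:   IN={a, b, d}   OUT={a, b, c, d}
  B2:   IN={a, b, c, d}   OUT={a, b, c, d, e}
  B3:   IN={a, b, c, d}   OUT={a, b, c, e}
  B4:   IN={a, b, c, e}   OUT={a, b, c, d, e}
  B5:   IN={c, d, e}   OUT={a, d, e}
  B6:   IN={a, d, e}   OUT={}

Merge at B5: OUT[B5] = IN[B6] = {a, d, e}
Applying B5's transfer function to that OUT value gives IN[B5] (row B5 above).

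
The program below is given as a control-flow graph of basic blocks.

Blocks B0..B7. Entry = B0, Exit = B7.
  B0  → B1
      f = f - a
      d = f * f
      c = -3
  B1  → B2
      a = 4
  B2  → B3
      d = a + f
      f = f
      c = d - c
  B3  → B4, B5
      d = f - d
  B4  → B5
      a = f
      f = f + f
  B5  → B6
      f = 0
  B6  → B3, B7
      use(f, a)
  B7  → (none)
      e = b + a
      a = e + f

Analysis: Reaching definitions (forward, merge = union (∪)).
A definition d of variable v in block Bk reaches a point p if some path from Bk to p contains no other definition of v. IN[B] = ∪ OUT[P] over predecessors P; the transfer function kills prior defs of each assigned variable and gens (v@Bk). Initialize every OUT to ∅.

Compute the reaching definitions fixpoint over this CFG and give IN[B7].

Converged values:
  B0: | IN={} | OUT={c@B0, d@B0, f@B0}
  B1: | IN={c@B0, d@B0, f@B0} | OUT={a@B1, c@B0, d@B0, f@B0}
  B2: | IN={a@B1, c@B0, d@B0, f@B0} | OUT={a@B1, c@B2, d@B2, f@B2}
  B3: | IN={a@B1, a@B4, c@B2, d@B2, d@B3, f@B2, f@B5} | OUT={a@B1, a@B4, c@B2, d@B3, f@B2, f@B5}
  B4: | IN={a@B1, a@B4, c@B2, d@B3, f@B2, f@B5} | OUT={a@B4, c@B2, d@B3, f@B4}
  B5: | IN={a@B1, a@B4, c@B2, d@B3, f@B2, f@B4, f@B5} | OUT={a@B1, a@B4, c@B2, d@B3, f@B5}
  B6: | IN={a@B1, a@B4, c@B2, d@B3, f@B5} | OUT={a@B1, a@B4, c@B2, d@B3, f@B5}
  B7: | IN={a@B1, a@B4, c@B2, d@B3, f@B5} | OUT={a@B7, c@B2, d@B3, e@B7, f@B5}

Merge at B7: IN[B7] = OUT[B6] = {a@B1, a@B4, c@B2, d@B3, f@B5}

Answer: {a@B1, a@B4, c@B2, d@B3, f@B5}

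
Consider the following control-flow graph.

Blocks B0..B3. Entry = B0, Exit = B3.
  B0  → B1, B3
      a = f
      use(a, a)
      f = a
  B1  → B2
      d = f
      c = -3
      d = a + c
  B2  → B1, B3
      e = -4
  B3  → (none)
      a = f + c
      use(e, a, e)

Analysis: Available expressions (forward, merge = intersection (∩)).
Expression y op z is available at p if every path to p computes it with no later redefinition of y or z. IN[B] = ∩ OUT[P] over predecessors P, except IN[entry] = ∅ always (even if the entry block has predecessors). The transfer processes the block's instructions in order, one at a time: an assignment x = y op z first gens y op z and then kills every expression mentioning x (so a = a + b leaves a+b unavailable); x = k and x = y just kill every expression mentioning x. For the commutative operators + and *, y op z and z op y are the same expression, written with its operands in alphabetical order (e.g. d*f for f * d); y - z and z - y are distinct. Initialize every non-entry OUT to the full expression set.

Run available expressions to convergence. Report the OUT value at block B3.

Answer: {c+f}

Working:
Fixpoint table:
  B0:   IN={}   OUT={}
  B1:   IN={}   OUT={a+c}
  B2:   IN={a+c}   OUT={a+c}
  B3:   IN={}   OUT={c+f}

Merge at B3: IN[B3] = OUT[B0] ∩ OUT[B2] = {}
Applying B3's transfer function to that IN value gives OUT[B3] (row B3 above).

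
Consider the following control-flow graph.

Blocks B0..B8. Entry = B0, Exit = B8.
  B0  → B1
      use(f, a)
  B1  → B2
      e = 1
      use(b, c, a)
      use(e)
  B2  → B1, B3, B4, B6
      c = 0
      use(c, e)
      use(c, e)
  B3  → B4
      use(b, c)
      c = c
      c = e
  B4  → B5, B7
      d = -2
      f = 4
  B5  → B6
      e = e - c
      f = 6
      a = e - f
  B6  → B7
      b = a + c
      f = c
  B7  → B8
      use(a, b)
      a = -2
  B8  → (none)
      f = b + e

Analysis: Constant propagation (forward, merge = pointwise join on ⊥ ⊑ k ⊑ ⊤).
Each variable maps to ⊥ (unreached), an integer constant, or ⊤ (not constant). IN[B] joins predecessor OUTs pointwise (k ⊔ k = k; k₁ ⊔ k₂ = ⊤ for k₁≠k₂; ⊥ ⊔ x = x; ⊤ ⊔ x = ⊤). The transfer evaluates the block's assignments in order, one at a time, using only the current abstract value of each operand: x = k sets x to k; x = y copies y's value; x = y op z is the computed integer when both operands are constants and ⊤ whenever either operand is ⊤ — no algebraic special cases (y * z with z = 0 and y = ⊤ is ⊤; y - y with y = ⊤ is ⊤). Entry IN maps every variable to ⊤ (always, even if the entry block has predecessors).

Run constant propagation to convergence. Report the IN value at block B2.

Answer: {a: ⊤, b: ⊤, c: ⊤, d: ⊤, e: 1, f: ⊤}

Trace:
Fixpoint table:
  B0: | IN=(all ⊤) | OUT=(all ⊤)
  B1: | IN=(all ⊤) | OUT={e:1; rest ⊤}
  B2: | IN={e:1; rest ⊤} | OUT={c:0, e:1; rest ⊤}
  B3: | IN={c:0, e:1; rest ⊤} | OUT={c:1, e:1; rest ⊤}
  B4: | IN={e:1; rest ⊤} | OUT={d:-2, e:1, f:4; rest ⊤}
  B5: | IN={d:-2, e:1, f:4; rest ⊤} | OUT={d:-2, f:6; rest ⊤}
  B6: | IN=(all ⊤) | OUT=(all ⊤)
  B7: | IN=(all ⊤) | OUT={a:-2; rest ⊤}
  B8: | IN={a:-2; rest ⊤} | OUT={a:-2; rest ⊤}

Merge at B2: IN[B2] = OUT[B1] = {a: ⊤, b: ⊤, c: ⊤, d: ⊤, e: 1, f: ⊤}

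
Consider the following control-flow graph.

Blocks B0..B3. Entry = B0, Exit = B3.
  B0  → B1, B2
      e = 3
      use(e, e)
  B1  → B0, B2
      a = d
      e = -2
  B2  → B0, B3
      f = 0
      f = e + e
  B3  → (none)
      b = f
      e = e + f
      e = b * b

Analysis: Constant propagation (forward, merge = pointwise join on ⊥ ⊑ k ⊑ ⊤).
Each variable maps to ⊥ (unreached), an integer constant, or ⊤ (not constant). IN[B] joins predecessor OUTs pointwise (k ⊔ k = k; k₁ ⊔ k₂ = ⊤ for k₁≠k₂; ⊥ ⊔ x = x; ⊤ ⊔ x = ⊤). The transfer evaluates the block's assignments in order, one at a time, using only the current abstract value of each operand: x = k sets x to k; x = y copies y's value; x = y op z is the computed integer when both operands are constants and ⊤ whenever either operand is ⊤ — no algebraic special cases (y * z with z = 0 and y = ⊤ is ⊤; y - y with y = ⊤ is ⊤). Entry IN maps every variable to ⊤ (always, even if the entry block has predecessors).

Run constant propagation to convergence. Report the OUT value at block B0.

Answer: {a: ⊤, b: ⊤, c: ⊤, d: ⊤, e: 3, f: ⊤}

Trace:
Converged values:
  B0:  IN=(all ⊤)  OUT={e:3; rest ⊤}
  B1:  IN={e:3; rest ⊤}  OUT={e:-2; rest ⊤}
  B2:  IN=(all ⊤)  OUT=(all ⊤)
  B3:  IN=(all ⊤)  OUT=(all ⊤)

Merge at B0 (entry node, so the boundary value (all ⊤) is joined with the incoming edge(s)): IN[B0] = (all ⊤) ⊔ OUT[B1] ⊔ OUT[B2] = {a: ⊤, b: ⊤, c: ⊤, d: ⊤, e: ⊤, f: ⊤}
Applying B0's transfer function to that IN value gives OUT[B0] (row B0 above).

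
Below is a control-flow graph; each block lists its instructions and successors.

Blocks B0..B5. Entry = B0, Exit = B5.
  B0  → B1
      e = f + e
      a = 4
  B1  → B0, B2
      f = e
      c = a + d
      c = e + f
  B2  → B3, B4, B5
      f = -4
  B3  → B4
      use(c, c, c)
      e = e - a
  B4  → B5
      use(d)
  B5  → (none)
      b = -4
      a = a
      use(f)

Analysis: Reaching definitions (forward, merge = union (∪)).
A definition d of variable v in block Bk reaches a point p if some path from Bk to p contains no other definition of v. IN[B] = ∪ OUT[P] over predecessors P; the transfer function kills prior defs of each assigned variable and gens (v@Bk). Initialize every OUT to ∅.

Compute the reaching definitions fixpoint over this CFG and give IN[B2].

Answer: {a@B0, c@B1, e@B0, f@B1}

Trace:
Fixpoint table:
  B0: | IN={a@B0, c@B1, e@B0, f@B1} | OUT={a@B0, c@B1, e@B0, f@B1}
  B1: | IN={a@B0, c@B1, e@B0, f@B1} | OUT={a@B0, c@B1, e@B0, f@B1}
  B2: | IN={a@B0, c@B1, e@B0, f@B1} | OUT={a@B0, c@B1, e@B0, f@B2}
  B3: | IN={a@B0, c@B1, e@B0, f@B2} | OUT={a@B0, c@B1, e@B3, f@B2}
  B4: | IN={a@B0, c@B1, e@B0, e@B3, f@B2} | OUT={a@B0, c@B1, e@B0, e@B3, f@B2}
  B5: | IN={a@B0, c@B1, e@B0, e@B3, f@B2} | OUT={a@B5, b@B5, c@B1, e@B0, e@B3, f@B2}

Merge at B2: IN[B2] = OUT[B1] = {a@B0, c@B1, e@B0, f@B1}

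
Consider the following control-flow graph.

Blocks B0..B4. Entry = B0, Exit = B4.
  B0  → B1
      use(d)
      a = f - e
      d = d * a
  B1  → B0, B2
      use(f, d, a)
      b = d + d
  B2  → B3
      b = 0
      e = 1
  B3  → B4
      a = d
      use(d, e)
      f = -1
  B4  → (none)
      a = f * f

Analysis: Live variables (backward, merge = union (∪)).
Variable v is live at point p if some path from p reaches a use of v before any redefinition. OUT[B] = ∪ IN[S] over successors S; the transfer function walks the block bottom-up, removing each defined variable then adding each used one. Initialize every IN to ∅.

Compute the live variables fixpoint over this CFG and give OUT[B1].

Answer: {d, e, f}

Derivation:
Per-block solution:
  B0:  IN={d, e, f}  OUT={a, d, e, f}
  B1:  IN={a, d, e, f}  OUT={d, e, f}
  B2:  IN={d}  OUT={d, e}
  B3:  IN={d, e}  OUT={f}
  B4:  IN={f}  OUT={}

Merge at B1: OUT[B1] = IN[B0] ⊔ IN[B2] = {d, e, f}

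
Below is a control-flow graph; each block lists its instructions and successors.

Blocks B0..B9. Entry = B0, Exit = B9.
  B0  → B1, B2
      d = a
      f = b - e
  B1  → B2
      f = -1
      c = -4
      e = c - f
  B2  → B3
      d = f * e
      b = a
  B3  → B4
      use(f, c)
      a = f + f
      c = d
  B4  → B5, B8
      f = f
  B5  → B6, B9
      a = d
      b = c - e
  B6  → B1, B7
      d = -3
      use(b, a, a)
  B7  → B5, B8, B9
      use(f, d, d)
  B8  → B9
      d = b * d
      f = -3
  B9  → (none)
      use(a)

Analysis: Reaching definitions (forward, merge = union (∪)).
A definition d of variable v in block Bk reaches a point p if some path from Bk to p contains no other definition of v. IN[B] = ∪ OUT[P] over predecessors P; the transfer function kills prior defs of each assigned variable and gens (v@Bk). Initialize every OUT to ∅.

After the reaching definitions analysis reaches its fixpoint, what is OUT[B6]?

Per-block solution:
  B0:  IN={}  OUT={d@B0, f@B0}
  B1:  IN={a@B5, b@B5, c@B3, d@B0, d@B6, e@B1, f@B0, f@B4}  OUT={a@B5, b@B5, c@B1, d@B0, d@B6, e@B1, f@B1}
  B2:  IN={a@B5, b@B5, c@B1, d@B0, d@B6, e@B1, f@B0, f@B1}  OUT={a@B5, b@B2, c@B1, d@B2, e@B1, f@B0, f@B1}
  B3:  IN={a@B5, b@B2, c@B1, d@B2, e@B1, f@B0, f@B1}  OUT={a@B3, b@B2, c@B3, d@B2, e@B1, f@B0, f@B1}
  B4:  IN={a@B3, b@B2, c@B3, d@B2, e@B1, f@B0, f@B1}  OUT={a@B3, b@B2, c@B3, d@B2, e@B1, f@B4}
  B5:  IN={a@B3, a@B5, b@B2, b@B5, c@B3, d@B2, d@B6, e@B1, f@B4}  OUT={a@B5, b@B5, c@B3, d@B2, d@B6, e@B1, f@B4}
  B6:  IN={a@B5, b@B5, c@B3, d@B2, d@B6, e@B1, f@B4}  OUT={a@B5, b@B5, c@B3, d@B6, e@B1, f@B4}
  B7:  IN={a@B5, b@B5, c@B3, d@B6, e@B1, f@B4}  OUT={a@B5, b@B5, c@B3, d@B6, e@B1, f@B4}
  B8:  IN={a@B3, a@B5, b@B2, b@B5, c@B3, d@B2, d@B6, e@B1, f@B4}  OUT={a@B3, a@B5, b@B2, b@B5, c@B3, d@B8, e@B1, f@B8}
  B9:  IN={a@B3, a@B5, b@B2, b@B5, c@B3, d@B2, d@B6, d@B8, e@B1, f@B4, f@B8}  OUT={a@B3, a@B5, b@B2, b@B5, c@B3, d@B2, d@B6, d@B8, e@B1, f@B4, f@B8}

Merge at B6: IN[B6] = OUT[B5] = {a@B5, b@B5, c@B3, d@B2, d@B6, e@B1, f@B4}
Applying B6's transfer function to that IN value gives OUT[B6] (row B6 above).

Answer: {a@B5, b@B5, c@B3, d@B6, e@B1, f@B4}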